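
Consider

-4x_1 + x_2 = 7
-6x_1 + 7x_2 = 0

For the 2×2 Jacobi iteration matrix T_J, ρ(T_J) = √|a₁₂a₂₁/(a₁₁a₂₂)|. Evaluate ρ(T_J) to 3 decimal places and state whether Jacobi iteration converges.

a₁₂a₂₁/(a₁₁a₂₂) = (1)·(-6) / ((-4)·(7)) = 0.214286
ρ = √|0.214286| = √0.214286 = 0.463
ρ < 1, so Jacobi converges

0.463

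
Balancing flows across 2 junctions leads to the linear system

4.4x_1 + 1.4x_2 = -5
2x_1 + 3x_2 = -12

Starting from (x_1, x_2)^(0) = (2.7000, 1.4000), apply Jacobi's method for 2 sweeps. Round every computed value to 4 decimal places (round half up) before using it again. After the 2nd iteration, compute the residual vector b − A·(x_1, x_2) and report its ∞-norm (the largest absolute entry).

4.5817

Iteration 1:
  x_1 = (-5 - (1.4)·1.4000) / (4.4) = -1.5818
  x_2 = (-12 - (2)·2.7000) / (3) = -5.8000
Iteration 2:
  x_1 = (-5 - (1.4)·-5.8000) / (4.4) = 0.7091
  x_2 = (-12 - (2)·-1.5818) / (3) = -2.9455
Residual b − A·x = (-3.9963, -4.5817); ∞-norm = 4.5817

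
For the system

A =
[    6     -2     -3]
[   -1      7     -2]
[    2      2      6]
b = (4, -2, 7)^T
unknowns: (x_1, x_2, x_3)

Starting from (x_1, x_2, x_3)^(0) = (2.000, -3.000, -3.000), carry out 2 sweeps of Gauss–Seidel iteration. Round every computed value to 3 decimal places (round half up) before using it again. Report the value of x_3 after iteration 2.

0.545

Iteration 1:
  x_1 = (4 - (-2)·-3.000 - (-3)·-3.000) / (6) = -1.833
  x_2 = (-2 - (-1)·-1.833 - (-2)·-3.000) / (7) = -1.405
  x_3 = (7 - (2)·-1.833 - (2)·-1.405) / (6) = 2.246
Iteration 2:
  x_1 = (4 - (-2)·-1.405 - (-3)·2.246) / (6) = 1.321
  x_2 = (-2 - (-1)·1.321 - (-2)·2.246) / (7) = 0.545
  x_3 = (7 - (2)·1.321 - (2)·0.545) / (6) = 0.545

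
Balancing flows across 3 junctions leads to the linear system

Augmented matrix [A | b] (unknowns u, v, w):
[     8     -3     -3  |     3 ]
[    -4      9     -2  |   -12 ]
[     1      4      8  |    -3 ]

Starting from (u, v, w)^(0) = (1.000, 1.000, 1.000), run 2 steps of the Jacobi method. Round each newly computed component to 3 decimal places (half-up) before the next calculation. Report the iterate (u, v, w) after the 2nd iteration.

Iteration 1:
  u = (3 - (-3)·1.000 - (-3)·1.000) / (8) = 1.125
  v = (-12 - (-4)·1.000 - (-2)·1.000) / (9) = -0.667
  w = (-3 - (1)·1.000 - (4)·1.000) / (8) = -1.000
Iteration 2:
  u = (3 - (-3)·-0.667 - (-3)·-1.000) / (8) = -0.250
  v = (-12 - (-4)·1.125 - (-2)·-1.000) / (9) = -1.056
  w = (-3 - (1)·1.125 - (4)·-0.667) / (8) = -0.182

(-0.250, -1.056, -0.182)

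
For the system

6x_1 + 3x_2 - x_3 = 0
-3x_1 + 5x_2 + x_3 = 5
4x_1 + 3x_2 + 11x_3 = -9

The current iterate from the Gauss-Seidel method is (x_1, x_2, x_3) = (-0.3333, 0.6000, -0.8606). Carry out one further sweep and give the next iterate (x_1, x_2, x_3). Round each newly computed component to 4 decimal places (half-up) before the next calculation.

One sweep:
  x_1 = (0 - (3)·0.6000 - (-1)·-0.8606) / (6) = -0.4434
  x_2 = (5 - (-3)·-0.4434 - (1)·-0.8606) / (5) = 0.9061
  x_3 = (-9 - (4)·-0.4434 - (3)·0.9061) / (11) = -0.9041

(-0.4434, 0.9061, -0.9041)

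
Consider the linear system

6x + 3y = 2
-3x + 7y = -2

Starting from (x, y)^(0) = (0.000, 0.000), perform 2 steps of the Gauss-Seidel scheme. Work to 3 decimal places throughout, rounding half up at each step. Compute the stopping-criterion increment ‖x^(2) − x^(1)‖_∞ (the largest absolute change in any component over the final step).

Iteration 1:
  x = (2 - (3)·0.000) / (6) = 0.333
  y = (-2 - (-3)·0.333) / (7) = -0.143
Iteration 2:
  x = (2 - (3)·-0.143) / (6) = 0.405
  y = (-2 - (-3)·0.405) / (7) = -0.112
Change: (0.072, 0.031) → max |·| = 0.072

0.072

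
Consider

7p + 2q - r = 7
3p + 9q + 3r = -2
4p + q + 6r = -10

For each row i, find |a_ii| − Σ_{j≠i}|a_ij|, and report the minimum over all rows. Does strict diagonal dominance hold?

row 1: |7| − (2+1) = 4
row 2: |9| − (3+3) = 3
row 3: |6| − (4+1) = 1
minimum over rows = 1 → strictly diagonally dominant (convergence guaranteed)

1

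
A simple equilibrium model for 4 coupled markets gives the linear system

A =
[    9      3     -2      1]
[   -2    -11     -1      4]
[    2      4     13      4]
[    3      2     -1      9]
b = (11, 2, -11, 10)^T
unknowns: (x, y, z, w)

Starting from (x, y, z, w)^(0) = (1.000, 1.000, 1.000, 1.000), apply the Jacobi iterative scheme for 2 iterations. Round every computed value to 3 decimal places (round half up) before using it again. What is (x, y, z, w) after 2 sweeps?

Iteration 1:
  x = (11 - (3)·1.000 - (-2)·1.000 - (1)·1.000) / (9) = 1.000
  y = (2 - (-2)·1.000 - (-1)·1.000 - (4)·1.000) / (-11) = -0.091
  z = (-11 - (2)·1.000 - (4)·1.000 - (4)·1.000) / (13) = -1.615
  w = (10 - (3)·1.000 - (2)·1.000 - (-1)·1.000) / (9) = 0.667
Iteration 2:
  x = (11 - (3)·-0.091 - (-2)·-1.615 - (1)·0.667) / (9) = 0.820
  y = (2 - (-2)·1.000 - (-1)·-1.615 - (4)·0.667) / (-11) = 0.026
  z = (-11 - (2)·1.000 - (4)·-0.091 - (4)·0.667) / (13) = -1.177
  w = (10 - (3)·1.000 - (2)·-0.091 - (-1)·-1.615) / (9) = 0.619

(0.820, 0.026, -1.177, 0.619)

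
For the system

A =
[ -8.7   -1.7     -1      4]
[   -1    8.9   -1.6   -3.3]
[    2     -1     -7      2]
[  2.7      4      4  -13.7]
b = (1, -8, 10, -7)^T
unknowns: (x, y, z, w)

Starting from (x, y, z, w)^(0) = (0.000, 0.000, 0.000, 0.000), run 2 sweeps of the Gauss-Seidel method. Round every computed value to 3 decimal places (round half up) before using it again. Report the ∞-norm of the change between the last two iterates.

Iteration 1:
  x = (1 - (-1.7)·0.000 - (-1)·0.000 - (4)·0.000) / (-8.7) = -0.115
  y = (-8 - (-1)·-0.115 - (-1.6)·0.000 - (-3.3)·0.000) / (8.9) = -0.912
  z = (10 - (2)·-0.115 - (-1)·-0.912 - (2)·0.000) / (-7) = -1.331
  w = (-7 - (2.7)·-0.115 - (4)·-0.912 - (4)·-1.331) / (-13.7) = -0.167
Iteration 2:
  x = (1 - (-1.7)·-0.912 - (-1)·-1.331 - (4)·-0.167) / (-8.7) = 0.139
  y = (-8 - (-1)·0.139 - (-1.6)·-1.331 - (-3.3)·-0.167) / (8.9) = -1.184
  z = (10 - (2)·0.139 - (-1)·-1.184 - (2)·-0.167) / (-7) = -1.267
  w = (-7 - (2.7)·0.139 - (4)·-1.184 - (4)·-1.267) / (-13.7) = -0.177
Change: (0.254, -0.272, 0.064, -0.010) → max |·| = 0.272

0.272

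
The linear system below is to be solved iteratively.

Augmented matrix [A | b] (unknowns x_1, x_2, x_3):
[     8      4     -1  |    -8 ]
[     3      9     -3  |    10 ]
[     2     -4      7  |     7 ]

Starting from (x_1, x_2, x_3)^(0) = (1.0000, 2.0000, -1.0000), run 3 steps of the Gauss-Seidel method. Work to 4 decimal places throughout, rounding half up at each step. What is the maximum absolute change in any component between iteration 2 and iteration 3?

0.4199

Iteration 1:
  x_1 = (-8 - (4)·2.0000 - (-1)·-1.0000) / (8) = -2.1250
  x_2 = (10 - (3)·-2.1250 - (-3)·-1.0000) / (9) = 1.4861
  x_3 = (7 - (2)·-2.1250 - (-4)·1.4861) / (7) = 2.4563
Iteration 2:
  x_1 = (-8 - (4)·1.4861 - (-1)·2.4563) / (8) = -1.4360
  x_2 = (10 - (3)·-1.4360 - (-3)·2.4563) / (9) = 2.4085
  x_3 = (7 - (2)·-1.4360 - (-4)·2.4085) / (7) = 2.7866
Iteration 3:
  x_1 = (-8 - (4)·2.4085 - (-1)·2.7866) / (8) = -1.8559
  x_2 = (10 - (3)·-1.8559 - (-3)·2.7866) / (9) = 2.6586
  x_3 = (7 - (2)·-1.8559 - (-4)·2.6586) / (7) = 3.0495
Change: (-0.4199, 0.2501, 0.2629) → max |·| = 0.4199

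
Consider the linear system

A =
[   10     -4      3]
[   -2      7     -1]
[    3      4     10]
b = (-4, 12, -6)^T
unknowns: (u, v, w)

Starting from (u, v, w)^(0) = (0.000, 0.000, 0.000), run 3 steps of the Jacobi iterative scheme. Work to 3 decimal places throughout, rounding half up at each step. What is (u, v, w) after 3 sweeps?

(0.555, 1.681, -1.345)

Iteration 1:
  u = (-4 - (-4)·0.000 - (3)·0.000) / (10) = -0.400
  v = (12 - (-2)·0.000 - (-1)·0.000) / (7) = 1.714
  w = (-6 - (3)·0.000 - (4)·0.000) / (10) = -0.600
Iteration 2:
  u = (-4 - (-4)·1.714 - (3)·-0.600) / (10) = 0.466
  v = (12 - (-2)·-0.400 - (-1)·-0.600) / (7) = 1.514
  w = (-6 - (3)·-0.400 - (4)·1.714) / (10) = -1.166
Iteration 3:
  u = (-4 - (-4)·1.514 - (3)·-1.166) / (10) = 0.555
  v = (12 - (-2)·0.466 - (-1)·-1.166) / (7) = 1.681
  w = (-6 - (3)·0.466 - (4)·1.514) / (10) = -1.345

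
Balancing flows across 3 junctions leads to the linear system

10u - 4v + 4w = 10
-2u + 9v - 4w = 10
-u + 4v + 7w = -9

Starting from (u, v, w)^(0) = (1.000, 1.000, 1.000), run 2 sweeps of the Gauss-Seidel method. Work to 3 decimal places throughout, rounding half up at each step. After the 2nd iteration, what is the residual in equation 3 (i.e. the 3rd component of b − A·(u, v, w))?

0.003

Iteration 1:
  u = (10 - (-4)·1.000 - (4)·1.000) / (10) = 1.000
  v = (10 - (-2)·1.000 - (-4)·1.000) / (9) = 1.778
  w = (-9 - (-1)·1.000 - (4)·1.778) / (7) = -2.159
Iteration 2:
  u = (10 - (-4)·1.778 - (4)·-2.159) / (10) = 2.575
  v = (10 - (-2)·2.575 - (-4)·-2.159) / (9) = 0.724
  w = (-9 - (-1)·2.575 - (4)·0.724) / (7) = -1.332
Residual b − A·x = (-7.526, 3.306, 0.003)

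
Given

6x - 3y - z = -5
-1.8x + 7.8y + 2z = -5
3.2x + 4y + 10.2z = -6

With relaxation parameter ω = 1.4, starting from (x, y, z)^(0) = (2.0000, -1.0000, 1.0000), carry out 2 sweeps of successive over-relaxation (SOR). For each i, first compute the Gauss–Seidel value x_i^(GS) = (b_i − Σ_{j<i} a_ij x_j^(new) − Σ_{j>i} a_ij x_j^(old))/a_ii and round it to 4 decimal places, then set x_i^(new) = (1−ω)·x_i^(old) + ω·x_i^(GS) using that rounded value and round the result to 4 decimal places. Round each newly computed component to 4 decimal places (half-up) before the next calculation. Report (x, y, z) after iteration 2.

(-1.1688, -0.8862, -0.1224)

Iteration 1:
  x: GS value = (-5 - (-3)·-1.0000 - (-1)·1.0000) / (6) = -1.1667;  x ← (1−ω)·2.0000 + ω·-1.1667 = -2.4334
  y: GS value = (-5 - (-1.8)·-2.4334 - (2)·1.0000) / (7.8) = -1.4590;  y ← (1−ω)·-1.0000 + ω·-1.4590 = -1.6426
  z: GS value = (-6 - (3.2)·-2.4334 - (4)·-1.6426) / (10.2) = 0.8193;  z ← (1−ω)·1.0000 + ω·0.8193 = 0.7470
Iteration 2:
  x: GS value = (-5 - (-3)·-1.6426 - (-1)·0.7470) / (6) = -1.5301;  x ← (1−ω)·-2.4334 + ω·-1.5301 = -1.1688
  y: GS value = (-5 - (-1.8)·-1.1688 - (2)·0.7470) / (7.8) = -1.1023;  y ← (1−ω)·-1.6426 + ω·-1.1023 = -0.8862
  z: GS value = (-6 - (3.2)·-1.1688 - (4)·-0.8862) / (10.2) = 0.1260;  z ← (1−ω)·0.7470 + ω·0.1260 = -0.1224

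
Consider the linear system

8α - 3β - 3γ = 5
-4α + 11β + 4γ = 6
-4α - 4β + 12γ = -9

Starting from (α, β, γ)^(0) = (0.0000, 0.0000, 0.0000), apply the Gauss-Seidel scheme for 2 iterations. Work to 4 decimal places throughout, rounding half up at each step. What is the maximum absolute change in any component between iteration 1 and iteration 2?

Iteration 1:
  α = (5 - (-3)·0.0000 - (-3)·0.0000) / (8) = 0.6250
  β = (6 - (-4)·0.6250 - (4)·0.0000) / (11) = 0.7727
  γ = (-9 - (-4)·0.6250 - (-4)·0.7727) / (12) = -0.2841
Iteration 2:
  α = (5 - (-3)·0.7727 - (-3)·-0.2841) / (8) = 0.8082
  β = (6 - (-4)·0.8082 - (4)·-0.2841) / (11) = 0.9427
  γ = (-9 - (-4)·0.8082 - (-4)·0.9427) / (12) = -0.1664
Change: (0.1832, 0.1700, 0.1177) → max |·| = 0.1832

0.1832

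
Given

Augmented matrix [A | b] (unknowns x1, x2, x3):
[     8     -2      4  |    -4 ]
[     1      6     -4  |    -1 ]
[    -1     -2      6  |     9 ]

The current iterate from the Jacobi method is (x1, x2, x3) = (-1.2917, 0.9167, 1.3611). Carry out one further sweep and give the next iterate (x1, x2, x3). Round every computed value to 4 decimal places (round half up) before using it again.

One sweep:
  x1 = (-4 - (-2)·0.9167 - (4)·1.3611) / (8) = -0.9514
  x2 = (-1 - (1)·-1.2917 - (-4)·1.3611) / (6) = 0.9560
  x3 = (9 - (-1)·-1.2917 - (-2)·0.9167) / (6) = 1.5903

(-0.9514, 0.9560, 1.5903)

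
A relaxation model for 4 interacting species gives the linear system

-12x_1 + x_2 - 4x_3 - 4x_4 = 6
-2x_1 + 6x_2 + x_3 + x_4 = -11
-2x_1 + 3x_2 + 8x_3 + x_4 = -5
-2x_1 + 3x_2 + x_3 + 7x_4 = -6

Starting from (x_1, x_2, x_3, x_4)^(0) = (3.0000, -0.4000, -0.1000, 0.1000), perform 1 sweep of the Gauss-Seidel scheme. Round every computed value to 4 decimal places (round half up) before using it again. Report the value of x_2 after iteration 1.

Iteration 1:
  x_1 = (6 - (1)·-0.4000 - (-4)·-0.1000 - (-4)·0.1000) / (-12) = -0.5333
  x_2 = (-11 - (-2)·-0.5333 - (1)·-0.1000 - (1)·0.1000) / (6) = -2.0111
  x_3 = (-5 - (-2)·-0.5333 - (3)·-2.0111 - (1)·0.1000) / (8) = -0.0167
  x_4 = (-6 - (-2)·-0.5333 - (3)·-2.0111 - (1)·-0.0167) / (7) = -0.1452

-2.0111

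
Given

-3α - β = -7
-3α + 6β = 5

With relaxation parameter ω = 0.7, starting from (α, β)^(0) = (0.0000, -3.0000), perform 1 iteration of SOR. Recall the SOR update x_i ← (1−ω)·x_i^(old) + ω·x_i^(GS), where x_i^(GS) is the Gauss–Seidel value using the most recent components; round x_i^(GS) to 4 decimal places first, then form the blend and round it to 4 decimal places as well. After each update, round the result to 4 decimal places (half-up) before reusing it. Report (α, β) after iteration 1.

(2.3333, 0.5000)

Iteration 1:
  α: GS value = (-7 - (-1)·-3.0000) / (-3) = 3.3333;  α ← (1−ω)·0.0000 + ω·3.3333 = 2.3333
  β: GS value = (5 - (-3)·2.3333) / (6) = 2.0000;  β ← (1−ω)·-3.0000 + ω·2.0000 = 0.5000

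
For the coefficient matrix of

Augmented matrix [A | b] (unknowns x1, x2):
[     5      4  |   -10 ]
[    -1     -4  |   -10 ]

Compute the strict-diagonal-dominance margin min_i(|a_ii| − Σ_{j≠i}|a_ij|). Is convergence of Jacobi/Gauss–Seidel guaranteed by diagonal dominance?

row 1: |5| − (4) = 1
row 2: |-4| − (1) = 3
minimum over rows = 1 → strictly diagonally dominant (convergence guaranteed)

1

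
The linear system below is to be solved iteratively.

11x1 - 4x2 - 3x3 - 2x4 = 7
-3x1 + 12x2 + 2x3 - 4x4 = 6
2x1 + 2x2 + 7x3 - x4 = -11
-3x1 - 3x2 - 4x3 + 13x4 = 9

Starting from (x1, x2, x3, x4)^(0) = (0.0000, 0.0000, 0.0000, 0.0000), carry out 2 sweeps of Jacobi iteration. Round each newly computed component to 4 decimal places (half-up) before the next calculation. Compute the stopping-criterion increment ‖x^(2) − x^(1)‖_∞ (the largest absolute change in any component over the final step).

Iteration 1:
  x1 = (7 - (-4)·0.0000 - (-3)·0.0000 - (-2)·0.0000) / (11) = 0.6364
  x2 = (6 - (-3)·0.0000 - (2)·0.0000 - (-4)·0.0000) / (12) = 0.5000
  x3 = (-11 - (2)·0.0000 - (2)·0.0000 - (-1)·0.0000) / (7) = -1.5714
  x4 = (9 - (-3)·0.0000 - (-3)·0.0000 - (-4)·0.0000) / (13) = 0.6923
Iteration 2:
  x1 = (7 - (-4)·0.5000 - (-3)·-1.5714 - (-2)·0.6923) / (11) = 0.5155
  x2 = (6 - (-3)·0.6364 - (2)·-1.5714 - (-4)·0.6923) / (12) = 1.1518
  x3 = (-11 - (2)·0.6364 - (2)·0.5000 - (-1)·0.6923) / (7) = -1.7972
  x4 = (9 - (-3)·0.6364 - (-3)·0.5000 - (-4)·-1.5714) / (13) = 0.4710
Change: (-0.1209, 0.6518, -0.2258, -0.2213) → max |·| = 0.6518

0.6518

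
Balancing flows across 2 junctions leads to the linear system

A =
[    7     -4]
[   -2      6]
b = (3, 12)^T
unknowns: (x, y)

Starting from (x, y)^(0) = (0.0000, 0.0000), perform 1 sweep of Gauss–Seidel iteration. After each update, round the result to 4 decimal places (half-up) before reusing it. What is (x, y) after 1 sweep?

Iteration 1:
  x = (3 - (-4)·0.0000) / (7) = 0.4286
  y = (12 - (-2)·0.4286) / (6) = 2.1429

(0.4286, 2.1429)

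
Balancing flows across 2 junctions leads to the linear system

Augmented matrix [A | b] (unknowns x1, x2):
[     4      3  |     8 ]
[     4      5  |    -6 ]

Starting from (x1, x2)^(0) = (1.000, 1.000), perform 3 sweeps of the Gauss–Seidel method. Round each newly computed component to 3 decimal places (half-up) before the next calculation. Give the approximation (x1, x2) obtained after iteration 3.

(5.090, -5.272)

Iteration 1:
  x1 = (8 - (3)·1.000) / (4) = 1.250
  x2 = (-6 - (4)·1.250) / (5) = -2.200
Iteration 2:
  x1 = (8 - (3)·-2.200) / (4) = 3.650
  x2 = (-6 - (4)·3.650) / (5) = -4.120
Iteration 3:
  x1 = (8 - (3)·-4.120) / (4) = 5.090
  x2 = (-6 - (4)·5.090) / (5) = -5.272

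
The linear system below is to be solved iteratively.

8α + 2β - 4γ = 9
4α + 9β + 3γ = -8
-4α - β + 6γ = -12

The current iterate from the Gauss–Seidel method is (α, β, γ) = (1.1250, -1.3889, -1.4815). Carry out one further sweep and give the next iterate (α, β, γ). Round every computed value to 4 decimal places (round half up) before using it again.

(0.7315, -0.7202, -1.6324)

One sweep:
  α = (9 - (2)·-1.3889 - (-4)·-1.4815) / (8) = 0.7315
  β = (-8 - (4)·0.7315 - (3)·-1.4815) / (9) = -0.7202
  γ = (-12 - (-4)·0.7315 - (-1)·-0.7202) / (6) = -1.6324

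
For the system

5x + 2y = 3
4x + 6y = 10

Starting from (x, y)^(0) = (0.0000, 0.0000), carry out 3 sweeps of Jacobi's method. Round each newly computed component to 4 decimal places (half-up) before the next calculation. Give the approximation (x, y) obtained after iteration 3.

Iteration 1:
  x = (3 - (2)·0.0000) / (5) = 0.6000
  y = (10 - (4)·0.0000) / (6) = 1.6667
Iteration 2:
  x = (3 - (2)·1.6667) / (5) = -0.0667
  y = (10 - (4)·0.6000) / (6) = 1.2667
Iteration 3:
  x = (3 - (2)·1.2667) / (5) = 0.0933
  y = (10 - (4)·-0.0667) / (6) = 1.7111

(0.0933, 1.7111)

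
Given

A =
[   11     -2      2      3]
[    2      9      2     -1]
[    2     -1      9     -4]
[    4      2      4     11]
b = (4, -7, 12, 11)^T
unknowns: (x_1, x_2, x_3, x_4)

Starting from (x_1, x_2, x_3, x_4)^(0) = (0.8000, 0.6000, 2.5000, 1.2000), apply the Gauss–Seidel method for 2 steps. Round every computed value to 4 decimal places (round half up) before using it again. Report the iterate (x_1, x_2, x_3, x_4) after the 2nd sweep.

Iteration 1:
  x_1 = (4 - (-2)·0.6000 - (2)·2.5000 - (3)·1.2000) / (11) = -0.3091
  x_2 = (-7 - (2)·-0.3091 - (2)·2.5000 - (-1)·1.2000) / (9) = -1.1313
  x_3 = (12 - (2)·-0.3091 - (-1)·-1.1313 - (-4)·1.2000) / (9) = 1.8097
  x_4 = (11 - (4)·-0.3091 - (2)·-1.1313 - (4)·1.8097) / (11) = 0.6600
Iteration 2:
  x_1 = (4 - (-2)·-1.1313 - (2)·1.8097 - (3)·0.6600) / (11) = -0.3511
  x_2 = (-7 - (2)·-0.3511 - (2)·1.8097 - (-1)·0.6600) / (9) = -1.0286
  x_3 = (12 - (2)·-0.3511 - (-1)·-1.0286 - (-4)·0.6600) / (9) = 1.5904
  x_4 = (11 - (4)·-0.3511 - (2)·-1.0286 - (4)·1.5904) / (11) = 0.7364

(-0.3511, -1.0286, 1.5904, 0.7364)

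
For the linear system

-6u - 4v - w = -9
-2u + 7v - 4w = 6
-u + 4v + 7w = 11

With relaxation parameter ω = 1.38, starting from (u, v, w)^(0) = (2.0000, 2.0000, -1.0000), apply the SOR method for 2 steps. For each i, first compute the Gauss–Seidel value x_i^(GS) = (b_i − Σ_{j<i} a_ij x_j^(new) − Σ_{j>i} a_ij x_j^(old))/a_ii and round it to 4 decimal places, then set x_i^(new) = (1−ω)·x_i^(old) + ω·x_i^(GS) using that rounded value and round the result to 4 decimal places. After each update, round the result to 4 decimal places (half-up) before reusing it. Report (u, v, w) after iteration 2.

Iteration 1:
  u: GS value = (-9 - (-4)·2.0000 - (-1)·-1.0000) / (-6) = 0.3333;  u ← (1−ω)·2.0000 + ω·0.3333 = -0.3000
  v: GS value = (6 - (-2)·-0.3000 - (-4)·-1.0000) / (7) = 0.2000;  v ← (1−ω)·2.0000 + ω·0.2000 = -0.4840
  w: GS value = (11 - (-1)·-0.3000 - (4)·-0.4840) / (7) = 1.8051;  w ← (1−ω)·-1.0000 + ω·1.8051 = 2.8710
Iteration 2:
  u: GS value = (-9 - (-4)·-0.4840 - (-1)·2.8710) / (-6) = 1.3442;  u ← (1−ω)·-0.3000 + ω·1.3442 = 1.9690
  v: GS value = (6 - (-2)·1.9690 - (-4)·2.8710) / (7) = 3.0603;  v ← (1−ω)·-0.4840 + ω·3.0603 = 4.4071
  w: GS value = (11 - (-1)·1.9690 - (4)·4.4071) / (7) = -0.6656;  w ← (1−ω)·2.8710 + ω·-0.6656 = -2.0095

(1.9690, 4.4071, -2.0095)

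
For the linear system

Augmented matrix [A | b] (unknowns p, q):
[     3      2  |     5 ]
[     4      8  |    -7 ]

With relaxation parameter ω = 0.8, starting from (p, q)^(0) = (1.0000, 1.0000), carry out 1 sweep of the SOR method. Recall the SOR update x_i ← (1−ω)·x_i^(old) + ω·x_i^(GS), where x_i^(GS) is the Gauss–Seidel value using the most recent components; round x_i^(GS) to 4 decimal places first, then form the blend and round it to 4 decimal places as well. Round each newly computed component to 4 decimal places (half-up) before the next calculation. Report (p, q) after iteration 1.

Iteration 1:
  p: GS value = (5 - (2)·1.0000) / (3) = 1.0000;  p ← (1−ω)·1.0000 + ω·1.0000 = 1.0000
  q: GS value = (-7 - (4)·1.0000) / (8) = -1.3750;  q ← (1−ω)·1.0000 + ω·-1.3750 = -0.9000

(1.0000, -0.9000)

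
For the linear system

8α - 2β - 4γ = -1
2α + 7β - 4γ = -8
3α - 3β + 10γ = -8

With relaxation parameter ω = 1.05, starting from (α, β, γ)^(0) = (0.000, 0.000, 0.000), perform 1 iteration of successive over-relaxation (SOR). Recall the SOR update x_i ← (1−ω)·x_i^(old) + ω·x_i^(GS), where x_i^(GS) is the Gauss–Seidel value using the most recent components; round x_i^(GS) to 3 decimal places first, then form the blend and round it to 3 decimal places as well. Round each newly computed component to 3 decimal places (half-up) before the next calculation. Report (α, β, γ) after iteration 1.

Iteration 1:
  α: GS value = (-1 - (-2)·0.000 - (-4)·0.000) / (8) = -0.125;  α ← (1−ω)·0.000 + ω·-0.125 = -0.131
  β: GS value = (-8 - (2)·-0.131 - (-4)·0.000) / (7) = -1.105;  β ← (1−ω)·0.000 + ω·-1.105 = -1.160
  γ: GS value = (-8 - (3)·-0.131 - (-3)·-1.160) / (10) = -1.109;  γ ← (1−ω)·0.000 + ω·-1.109 = -1.164

(-0.131, -1.160, -1.164)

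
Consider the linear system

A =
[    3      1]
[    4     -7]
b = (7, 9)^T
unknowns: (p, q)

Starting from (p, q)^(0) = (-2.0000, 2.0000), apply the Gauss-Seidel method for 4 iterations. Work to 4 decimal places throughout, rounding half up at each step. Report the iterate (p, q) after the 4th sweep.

(2.3245, 0.0426)

Iteration 1:
  p = (7 - (1)·2.0000) / (3) = 1.6667
  q = (9 - (4)·1.6667) / (-7) = -0.3333
Iteration 2:
  p = (7 - (1)·-0.3333) / (3) = 2.4444
  q = (9 - (4)·2.4444) / (-7) = 0.1111
Iteration 3:
  p = (7 - (1)·0.1111) / (3) = 2.2963
  q = (9 - (4)·2.2963) / (-7) = 0.0265
Iteration 4:
  p = (7 - (1)·0.0265) / (3) = 2.3245
  q = (9 - (4)·2.3245) / (-7) = 0.0426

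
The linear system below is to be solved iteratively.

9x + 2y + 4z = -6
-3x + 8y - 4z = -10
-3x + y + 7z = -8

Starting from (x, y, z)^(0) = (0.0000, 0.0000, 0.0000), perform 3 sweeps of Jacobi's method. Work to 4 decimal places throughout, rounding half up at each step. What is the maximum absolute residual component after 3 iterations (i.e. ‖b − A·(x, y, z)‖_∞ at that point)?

Iteration 1:
  x = (-6 - (2)·0.0000 - (4)·0.0000) / (9) = -0.6667
  y = (-10 - (-3)·0.0000 - (-4)·0.0000) / (8) = -1.2500
  z = (-8 - (-3)·0.0000 - (1)·0.0000) / (7) = -1.1429
Iteration 2:
  x = (-6 - (2)·-1.2500 - (4)·-1.1429) / (9) = 0.1191
  y = (-10 - (-3)·-0.6667 - (-4)·-1.1429) / (8) = -2.0715
  z = (-8 - (-3)·-0.6667 - (1)·-1.2500) / (7) = -1.2500
Iteration 3:
  x = (-6 - (2)·-2.0715 - (4)·-1.2500) / (9) = 0.3492
  y = (-10 - (-3)·0.1191 - (-4)·-1.2500) / (8) = -1.8303
  z = (-8 - (-3)·0.1191 - (1)·-2.0715) / (7) = -0.7959
Residual b − A·x = (-2.2986, 2.5064, 0.4492); ∞-norm = 2.5064

2.5064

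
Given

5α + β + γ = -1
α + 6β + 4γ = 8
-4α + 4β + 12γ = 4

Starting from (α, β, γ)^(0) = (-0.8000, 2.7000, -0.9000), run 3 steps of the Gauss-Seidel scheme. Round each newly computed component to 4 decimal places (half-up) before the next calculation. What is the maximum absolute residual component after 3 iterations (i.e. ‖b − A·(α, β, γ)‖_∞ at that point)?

0.1413

Iteration 1:
  α = (-1 - (1)·2.7000 - (1)·-0.9000) / (5) = -0.5600
  β = (8 - (1)·-0.5600 - (4)·-0.9000) / (6) = 2.0267
  γ = (4 - (-4)·-0.5600 - (4)·2.0267) / (12) = -0.5289
Iteration 2:
  α = (-1 - (1)·2.0267 - (1)·-0.5289) / (5) = -0.4996
  β = (8 - (1)·-0.4996 - (4)·-0.5289) / (6) = 1.7692
  γ = (4 - (-4)·-0.4996 - (4)·1.7692) / (12) = -0.4229
Iteration 3:
  α = (-1 - (1)·1.7692 - (1)·-0.4229) / (5) = -0.4693
  β = (8 - (1)·-0.4693 - (4)·-0.4229) / (6) = 1.6935
  γ = (4 - (-4)·-0.4693 - (4)·1.6935) / (12) = -0.3876
Residual b − A·x = (0.0406, -0.1413, 0.0000); ∞-norm = 0.1413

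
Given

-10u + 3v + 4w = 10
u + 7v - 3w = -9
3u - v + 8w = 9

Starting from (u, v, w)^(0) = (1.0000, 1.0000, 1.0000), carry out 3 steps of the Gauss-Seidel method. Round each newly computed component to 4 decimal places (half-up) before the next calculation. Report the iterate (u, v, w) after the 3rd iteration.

Iteration 1:
  u = (10 - (3)·1.0000 - (4)·1.0000) / (-10) = -0.3000
  v = (-9 - (1)·-0.3000 - (-3)·1.0000) / (7) = -0.8143
  w = (9 - (3)·-0.3000 - (-1)·-0.8143) / (8) = 1.1357
Iteration 2:
  u = (10 - (3)·-0.8143 - (4)·1.1357) / (-10) = -0.7900
  v = (-9 - (1)·-0.7900 - (-3)·1.1357) / (7) = -0.6861
  w = (9 - (3)·-0.7900 - (-1)·-0.6861) / (8) = 1.3355
Iteration 3:
  u = (10 - (3)·-0.6861 - (4)·1.3355) / (-10) = -0.6716
  v = (-9 - (1)·-0.6716 - (-3)·1.3355) / (7) = -0.6174
  w = (9 - (3)·-0.6716 - (-1)·-0.6174) / (8) = 1.2997

(-0.6716, -0.6174, 1.2997)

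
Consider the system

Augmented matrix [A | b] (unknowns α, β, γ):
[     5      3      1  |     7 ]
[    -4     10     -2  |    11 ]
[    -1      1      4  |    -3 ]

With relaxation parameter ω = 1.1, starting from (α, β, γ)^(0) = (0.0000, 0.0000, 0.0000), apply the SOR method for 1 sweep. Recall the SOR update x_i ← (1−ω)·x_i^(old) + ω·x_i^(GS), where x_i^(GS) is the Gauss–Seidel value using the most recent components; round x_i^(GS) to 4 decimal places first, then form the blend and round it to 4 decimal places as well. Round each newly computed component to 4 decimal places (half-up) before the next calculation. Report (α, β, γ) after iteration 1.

Iteration 1:
  α: GS value = (7 - (3)·0.0000 - (1)·0.0000) / (5) = 1.4000;  α ← (1−ω)·0.0000 + ω·1.4000 = 1.5400
  β: GS value = (11 - (-4)·1.5400 - (-2)·0.0000) / (10) = 1.7160;  β ← (1−ω)·0.0000 + ω·1.7160 = 1.8876
  γ: GS value = (-3 - (-1)·1.5400 - (1)·1.8876) / (4) = -0.8369;  γ ← (1−ω)·0.0000 + ω·-0.8369 = -0.9206

(1.5400, 1.8876, -0.9206)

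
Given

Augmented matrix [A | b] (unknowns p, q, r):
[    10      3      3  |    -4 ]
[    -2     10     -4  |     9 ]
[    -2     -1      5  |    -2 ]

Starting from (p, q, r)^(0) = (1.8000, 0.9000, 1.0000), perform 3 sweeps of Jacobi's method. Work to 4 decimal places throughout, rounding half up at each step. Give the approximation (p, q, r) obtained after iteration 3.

Iteration 1:
  p = (-4 - (3)·0.9000 - (3)·1.0000) / (10) = -0.9700
  q = (9 - (-2)·1.8000 - (-4)·1.0000) / (10) = 1.6600
  r = (-2 - (-2)·1.8000 - (-1)·0.9000) / (5) = 0.5000
Iteration 2:
  p = (-4 - (3)·1.6600 - (3)·0.5000) / (10) = -1.0480
  q = (9 - (-2)·-0.9700 - (-4)·0.5000) / (10) = 0.9060
  r = (-2 - (-2)·-0.9700 - (-1)·1.6600) / (5) = -0.4560
Iteration 3:
  p = (-4 - (3)·0.9060 - (3)·-0.4560) / (10) = -0.5350
  q = (9 - (-2)·-1.0480 - (-4)·-0.4560) / (10) = 0.5080
  r = (-2 - (-2)·-1.0480 - (-1)·0.9060) / (5) = -0.6380

(-0.5350, 0.5080, -0.6380)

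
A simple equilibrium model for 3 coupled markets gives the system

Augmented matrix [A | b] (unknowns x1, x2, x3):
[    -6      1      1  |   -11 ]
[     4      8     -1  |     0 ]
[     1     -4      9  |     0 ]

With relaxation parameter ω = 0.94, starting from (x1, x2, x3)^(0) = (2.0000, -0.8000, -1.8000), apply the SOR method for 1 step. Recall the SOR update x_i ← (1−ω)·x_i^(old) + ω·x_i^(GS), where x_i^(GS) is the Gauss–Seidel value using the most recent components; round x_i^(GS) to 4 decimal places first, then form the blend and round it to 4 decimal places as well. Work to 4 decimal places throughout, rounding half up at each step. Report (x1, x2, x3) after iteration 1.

Iteration 1:
  x1: GS value = (-11 - (1)·-0.8000 - (1)·-1.8000) / (-6) = 1.4000;  x1 ← (1−ω)·2.0000 + ω·1.4000 = 1.4360
  x2: GS value = (0 - (4)·1.4360 - (-1)·-1.8000) / (8) = -0.9430;  x2 ← (1−ω)·-0.8000 + ω·-0.9430 = -0.9344
  x3: GS value = (0 - (1)·1.4360 - (-4)·-0.9344) / (9) = -0.5748;  x3 ← (1−ω)·-1.8000 + ω·-0.5748 = -0.6483

(1.4360, -0.9344, -0.6483)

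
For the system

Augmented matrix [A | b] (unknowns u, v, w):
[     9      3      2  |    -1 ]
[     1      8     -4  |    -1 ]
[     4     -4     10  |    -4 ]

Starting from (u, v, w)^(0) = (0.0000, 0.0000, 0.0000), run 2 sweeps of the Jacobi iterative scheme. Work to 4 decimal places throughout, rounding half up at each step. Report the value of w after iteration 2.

-0.4056

Iteration 1:
  u = (-1 - (3)·0.0000 - (2)·0.0000) / (9) = -0.1111
  v = (-1 - (1)·0.0000 - (-4)·0.0000) / (8) = -0.1250
  w = (-4 - (4)·0.0000 - (-4)·0.0000) / (10) = -0.4000
Iteration 2:
  u = (-1 - (3)·-0.1250 - (2)·-0.4000) / (9) = 0.0194
  v = (-1 - (1)·-0.1111 - (-4)·-0.4000) / (8) = -0.3111
  w = (-4 - (4)·-0.1111 - (-4)·-0.1250) / (10) = -0.4056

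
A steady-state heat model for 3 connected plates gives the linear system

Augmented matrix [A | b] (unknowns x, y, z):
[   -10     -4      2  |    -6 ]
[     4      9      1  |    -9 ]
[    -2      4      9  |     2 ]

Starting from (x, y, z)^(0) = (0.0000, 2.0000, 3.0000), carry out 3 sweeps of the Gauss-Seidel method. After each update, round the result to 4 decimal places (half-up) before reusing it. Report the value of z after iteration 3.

1.3831

Iteration 1:
  x = (-6 - (-4)·2.0000 - (2)·3.0000) / (-10) = 0.4000
  y = (-9 - (4)·0.4000 - (1)·3.0000) / (9) = -1.5111
  z = (2 - (-2)·0.4000 - (4)·-1.5111) / (9) = 0.9827
Iteration 2:
  x = (-6 - (-4)·-1.5111 - (2)·0.9827) / (-10) = 1.4010
  y = (-9 - (4)·1.4010 - (1)·0.9827) / (9) = -1.7319
  z = (2 - (-2)·1.4010 - (4)·-1.7319) / (9) = 1.3033
Iteration 3:
  x = (-6 - (-4)·-1.7319 - (2)·1.3033) / (-10) = 1.5534
  y = (-9 - (4)·1.5534 - (1)·1.3033) / (9) = -1.8352
  z = (2 - (-2)·1.5534 - (4)·-1.8352) / (9) = 1.3831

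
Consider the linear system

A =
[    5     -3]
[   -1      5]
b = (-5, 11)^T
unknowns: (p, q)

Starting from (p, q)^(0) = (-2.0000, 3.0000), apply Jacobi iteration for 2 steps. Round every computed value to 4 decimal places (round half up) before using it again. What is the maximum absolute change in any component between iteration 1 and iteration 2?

Iteration 1:
  p = (-5 - (-3)·3.0000) / (5) = 0.8000
  q = (11 - (-1)·-2.0000) / (5) = 1.8000
Iteration 2:
  p = (-5 - (-3)·1.8000) / (5) = 0.0800
  q = (11 - (-1)·0.8000) / (5) = 2.3600
Change: (-0.7200, 0.5600) → max |·| = 0.7200

0.7200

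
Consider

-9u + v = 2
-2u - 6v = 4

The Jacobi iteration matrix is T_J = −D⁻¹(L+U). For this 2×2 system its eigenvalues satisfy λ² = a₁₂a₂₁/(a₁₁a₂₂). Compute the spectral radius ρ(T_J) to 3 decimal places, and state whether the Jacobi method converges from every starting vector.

0.192

a₁₂a₂₁/(a₁₁a₂₂) = (1)·(-2) / ((-9)·(-6)) = -0.037037
ρ = √|-0.037037| = √0.037037 = 0.192
ρ < 1, so Jacobi converges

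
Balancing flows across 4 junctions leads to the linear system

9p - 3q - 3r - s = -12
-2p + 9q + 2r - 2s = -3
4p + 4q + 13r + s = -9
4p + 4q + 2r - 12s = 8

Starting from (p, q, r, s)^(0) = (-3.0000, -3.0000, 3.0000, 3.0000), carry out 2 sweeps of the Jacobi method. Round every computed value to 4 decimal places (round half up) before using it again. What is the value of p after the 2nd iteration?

-1.5997

Iteration 1:
  p = (-12 - (-3)·-3.0000 - (-3)·3.0000 - (-1)·3.0000) / (9) = -1.0000
  q = (-3 - (-2)·-3.0000 - (2)·3.0000 - (-2)·3.0000) / (9) = -1.0000
  r = (-9 - (4)·-3.0000 - (4)·-3.0000 - (1)·3.0000) / (13) = 0.9231
  s = (8 - (4)·-3.0000 - (4)·-3.0000 - (2)·3.0000) / (-12) = -2.1667
Iteration 2:
  p = (-12 - (-3)·-1.0000 - (-3)·0.9231 - (-1)·-2.1667) / (9) = -1.5997
  q = (-3 - (-2)·-1.0000 - (2)·0.9231 - (-2)·-2.1667) / (9) = -1.2422
  r = (-9 - (4)·-1.0000 - (4)·-1.0000 - (1)·-2.1667) / (13) = 0.0897
  s = (8 - (4)·-1.0000 - (4)·-1.0000 - (2)·0.9231) / (-12) = -1.1795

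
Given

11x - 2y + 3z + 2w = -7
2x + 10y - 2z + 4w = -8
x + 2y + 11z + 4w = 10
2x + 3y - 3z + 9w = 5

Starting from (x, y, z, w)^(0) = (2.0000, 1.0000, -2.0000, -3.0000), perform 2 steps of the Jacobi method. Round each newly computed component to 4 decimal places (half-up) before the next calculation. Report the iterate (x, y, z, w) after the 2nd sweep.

Iteration 1:
  x = (-7 - (-2)·1.0000 - (3)·-2.0000 - (2)·-3.0000) / (11) = 0.6364
  y = (-8 - (2)·2.0000 - (-2)·-2.0000 - (4)·-3.0000) / (10) = -0.4000
  z = (10 - (1)·2.0000 - (2)·1.0000 - (4)·-3.0000) / (11) = 1.6364
  w = (5 - (2)·2.0000 - (3)·1.0000 - (-3)·-2.0000) / (9) = -0.8889
Iteration 2:
  x = (-7 - (-2)·-0.4000 - (3)·1.6364 - (2)·-0.8889) / (11) = -0.9938
  y = (-8 - (2)·0.6364 - (-2)·1.6364 - (4)·-0.8889) / (10) = -0.2444
  z = (10 - (1)·0.6364 - (2)·-0.4000 - (4)·-0.8889) / (11) = 1.2472
  w = (5 - (2)·0.6364 - (3)·-0.4000 - (-3)·1.6364) / (9) = 1.0929

(-0.9938, -0.2444, 1.2472, 1.0929)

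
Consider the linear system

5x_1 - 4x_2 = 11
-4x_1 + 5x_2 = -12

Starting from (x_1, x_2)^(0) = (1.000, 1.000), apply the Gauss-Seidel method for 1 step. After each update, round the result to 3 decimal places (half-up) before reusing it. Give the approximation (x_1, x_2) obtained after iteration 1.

(3.000, 0.000)

Iteration 1:
  x_1 = (11 - (-4)·1.000) / (5) = 3.000
  x_2 = (-12 - (-4)·3.000) / (5) = 0.000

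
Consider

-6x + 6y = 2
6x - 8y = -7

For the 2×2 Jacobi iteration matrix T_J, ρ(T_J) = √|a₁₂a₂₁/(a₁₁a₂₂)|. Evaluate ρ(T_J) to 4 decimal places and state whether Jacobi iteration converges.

0.8660

a₁₂a₂₁/(a₁₁a₂₂) = (6)·(6) / ((-6)·(-8)) = 0.750000
ρ = √|0.750000| = √0.750000 = 0.8660
ρ < 1, so Jacobi converges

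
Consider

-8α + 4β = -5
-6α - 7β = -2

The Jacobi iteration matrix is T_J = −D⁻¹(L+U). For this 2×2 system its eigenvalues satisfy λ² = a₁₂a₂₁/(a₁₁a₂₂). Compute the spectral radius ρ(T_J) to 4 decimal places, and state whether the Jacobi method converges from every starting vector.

0.6547

a₁₂a₂₁/(a₁₁a₂₂) = (4)·(-6) / ((-8)·(-7)) = -0.428571
ρ = √|-0.428571| = √0.428571 = 0.6547
ρ < 1, so Jacobi converges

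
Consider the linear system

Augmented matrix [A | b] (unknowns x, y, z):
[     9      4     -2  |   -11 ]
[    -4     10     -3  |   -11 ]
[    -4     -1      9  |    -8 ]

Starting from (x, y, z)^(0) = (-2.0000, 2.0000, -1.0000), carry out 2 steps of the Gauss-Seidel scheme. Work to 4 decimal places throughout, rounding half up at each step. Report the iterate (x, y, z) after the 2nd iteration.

Iteration 1:
  x = (-11 - (4)·2.0000 - (-2)·-1.0000) / (9) = -2.3333
  y = (-11 - (-4)·-2.3333 - (-3)·-1.0000) / (10) = -2.3333
  z = (-8 - (-4)·-2.3333 - (-1)·-2.3333) / (9) = -2.1852
Iteration 2:
  x = (-11 - (4)·-2.3333 - (-2)·-2.1852) / (9) = -0.6708
  y = (-11 - (-4)·-0.6708 - (-3)·-2.1852) / (10) = -2.0239
  z = (-8 - (-4)·-0.6708 - (-1)·-2.0239) / (9) = -1.4119

(-0.6708, -2.0239, -1.4119)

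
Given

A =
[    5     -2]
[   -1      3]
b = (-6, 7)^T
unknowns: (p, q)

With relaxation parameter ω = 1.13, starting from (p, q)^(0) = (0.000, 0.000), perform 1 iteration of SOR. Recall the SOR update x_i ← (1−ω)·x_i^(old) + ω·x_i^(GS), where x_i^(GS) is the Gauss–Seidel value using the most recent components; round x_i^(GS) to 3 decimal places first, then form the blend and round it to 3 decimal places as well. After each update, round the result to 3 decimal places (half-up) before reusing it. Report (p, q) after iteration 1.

Iteration 1:
  p: GS value = (-6 - (-2)·0.000) / (5) = -1.200;  p ← (1−ω)·0.000 + ω·-1.200 = -1.356
  q: GS value = (7 - (-1)·-1.356) / (3) = 1.881;  q ← (1−ω)·0.000 + ω·1.881 = 2.126

(-1.356, 2.126)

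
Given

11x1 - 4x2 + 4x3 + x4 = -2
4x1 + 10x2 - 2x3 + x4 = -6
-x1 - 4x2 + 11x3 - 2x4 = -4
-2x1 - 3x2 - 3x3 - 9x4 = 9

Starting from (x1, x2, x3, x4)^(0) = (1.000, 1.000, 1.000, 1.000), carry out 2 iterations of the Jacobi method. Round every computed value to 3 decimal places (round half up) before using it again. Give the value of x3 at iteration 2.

-1.059

Iteration 1:
  x1 = (-2 - (-4)·1.000 - (4)·1.000 - (1)·1.000) / (11) = -0.273
  x2 = (-6 - (4)·1.000 - (-2)·1.000 - (1)·1.000) / (10) = -0.900
  x3 = (-4 - (-1)·1.000 - (-4)·1.000 - (-2)·1.000) / (11) = 0.273
  x4 = (9 - (-2)·1.000 - (-3)·1.000 - (-3)·1.000) / (-9) = -1.889
Iteration 2:
  x1 = (-2 - (-4)·-0.900 - (4)·0.273 - (1)·-1.889) / (11) = -0.437
  x2 = (-6 - (4)·-0.273 - (-2)·0.273 - (1)·-1.889) / (10) = -0.247
  x3 = (-4 - (-1)·-0.273 - (-4)·-0.900 - (-2)·-1.889) / (11) = -1.059
  x4 = (9 - (-2)·-0.273 - (-3)·-0.900 - (-3)·0.273) / (-9) = -0.730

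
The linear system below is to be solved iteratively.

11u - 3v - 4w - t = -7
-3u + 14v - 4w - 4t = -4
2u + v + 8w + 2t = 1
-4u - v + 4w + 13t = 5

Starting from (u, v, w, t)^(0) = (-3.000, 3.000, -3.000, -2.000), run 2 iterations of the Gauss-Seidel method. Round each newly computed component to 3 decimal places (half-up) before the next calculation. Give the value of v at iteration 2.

-0.259

Iteration 1:
  u = (-7 - (-3)·3.000 - (-4)·-3.000 - (-1)·-2.000) / (11) = -1.091
  v = (-4 - (-3)·-1.091 - (-4)·-3.000 - (-4)·-2.000) / (14) = -1.948
  w = (1 - (2)·-1.091 - (1)·-1.948 - (2)·-2.000) / (8) = 1.141
  t = (5 - (-4)·-1.091 - (-1)·-1.948 - (4)·1.141) / (13) = -0.452
Iteration 2:
  u = (-7 - (-3)·-1.948 - (-4)·1.141 - (-1)·-0.452) / (11) = -0.794
  v = (-4 - (-3)·-0.794 - (-4)·1.141 - (-4)·-0.452) / (14) = -0.259
  w = (1 - (2)·-0.794 - (1)·-0.259 - (2)·-0.452) / (8) = 0.469
  t = (5 - (-4)·-0.794 - (-1)·-0.259 - (4)·0.469) / (13) = -0.024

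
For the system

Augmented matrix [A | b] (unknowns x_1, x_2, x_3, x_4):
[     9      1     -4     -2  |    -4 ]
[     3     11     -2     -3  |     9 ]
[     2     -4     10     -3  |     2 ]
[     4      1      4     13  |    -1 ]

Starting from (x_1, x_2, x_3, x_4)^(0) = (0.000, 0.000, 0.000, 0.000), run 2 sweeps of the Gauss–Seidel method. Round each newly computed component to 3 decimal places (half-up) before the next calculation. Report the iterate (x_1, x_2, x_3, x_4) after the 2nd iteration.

(-0.302, 0.962, 0.580, -0.236)

Iteration 1:
  x_1 = (-4 - (1)·0.000 - (-4)·0.000 - (-2)·0.000) / (9) = -0.444
  x_2 = (9 - (3)·-0.444 - (-2)·0.000 - (-3)·0.000) / (11) = 0.939
  x_3 = (2 - (2)·-0.444 - (-4)·0.939 - (-3)·0.000) / (10) = 0.664
  x_4 = (-1 - (4)·-0.444 - (1)·0.939 - (4)·0.664) / (13) = -0.217
Iteration 2:
  x_1 = (-4 - (1)·0.939 - (-4)·0.664 - (-2)·-0.217) / (9) = -0.302
  x_2 = (9 - (3)·-0.302 - (-2)·0.664 - (-3)·-0.217) / (11) = 0.962
  x_3 = (2 - (2)·-0.302 - (-4)·0.962 - (-3)·-0.217) / (10) = 0.580
  x_4 = (-1 - (4)·-0.302 - (1)·0.962 - (4)·0.580) / (13) = -0.236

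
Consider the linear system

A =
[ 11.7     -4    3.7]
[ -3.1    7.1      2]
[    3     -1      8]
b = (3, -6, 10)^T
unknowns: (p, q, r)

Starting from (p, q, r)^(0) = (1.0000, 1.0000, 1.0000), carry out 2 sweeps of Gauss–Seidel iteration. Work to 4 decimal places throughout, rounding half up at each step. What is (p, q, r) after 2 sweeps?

(-0.4089, -1.3106, 1.2395)

Iteration 1:
  p = (3 - (-4)·1.0000 - (3.7)·1.0000) / (11.7) = 0.2821
  q = (-6 - (-3.1)·0.2821 - (2)·1.0000) / (7.1) = -1.0036
  r = (10 - (3)·0.2821 - (-1)·-1.0036) / (8) = 1.0188
Iteration 2:
  p = (3 - (-4)·-1.0036 - (3.7)·1.0188) / (11.7) = -0.4089
  q = (-6 - (-3.1)·-0.4089 - (2)·1.0188) / (7.1) = -1.3106
  r = (10 - (3)·-0.4089 - (-1)·-1.3106) / (8) = 1.2395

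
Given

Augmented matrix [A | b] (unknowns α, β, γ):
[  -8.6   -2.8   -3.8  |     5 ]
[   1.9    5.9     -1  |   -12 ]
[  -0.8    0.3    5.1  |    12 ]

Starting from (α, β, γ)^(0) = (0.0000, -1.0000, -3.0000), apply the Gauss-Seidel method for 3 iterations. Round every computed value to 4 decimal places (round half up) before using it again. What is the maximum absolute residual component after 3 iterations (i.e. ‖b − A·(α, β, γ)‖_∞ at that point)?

Iteration 1:
  α = (5 - (-2.8)·-1.0000 - (-3.8)·-3.0000) / (-8.6) = 1.0698
  β = (-12 - (1.9)·1.0698 - (-1)·-3.0000) / (5.9) = -2.8869
  γ = (12 - (-0.8)·1.0698 - (0.3)·-2.8869) / (5.1) = 2.6906
Iteration 2:
  α = (5 - (-2.8)·-2.8869 - (-3.8)·2.6906) / (-8.6) = -0.8303
  β = (-12 - (1.9)·-0.8303 - (-1)·2.6906) / (5.9) = -1.3105
  γ = (12 - (-0.8)·-0.8303 - (0.3)·-1.3105) / (5.1) = 2.2998
Iteration 3:
  α = (5 - (-2.8)·-1.3105 - (-3.8)·2.2998) / (-8.6) = -1.1709
  β = (-12 - (1.9)·-1.1709 - (-1)·2.2998) / (5.9) = -1.2670
  γ = (12 - (-0.8)·-1.1709 - (0.3)·-1.2670) / (5.1) = 2.2438
Residual b − A·x = (-0.0909, -0.0562, 0.0000); ∞-norm = 0.0909

0.0909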